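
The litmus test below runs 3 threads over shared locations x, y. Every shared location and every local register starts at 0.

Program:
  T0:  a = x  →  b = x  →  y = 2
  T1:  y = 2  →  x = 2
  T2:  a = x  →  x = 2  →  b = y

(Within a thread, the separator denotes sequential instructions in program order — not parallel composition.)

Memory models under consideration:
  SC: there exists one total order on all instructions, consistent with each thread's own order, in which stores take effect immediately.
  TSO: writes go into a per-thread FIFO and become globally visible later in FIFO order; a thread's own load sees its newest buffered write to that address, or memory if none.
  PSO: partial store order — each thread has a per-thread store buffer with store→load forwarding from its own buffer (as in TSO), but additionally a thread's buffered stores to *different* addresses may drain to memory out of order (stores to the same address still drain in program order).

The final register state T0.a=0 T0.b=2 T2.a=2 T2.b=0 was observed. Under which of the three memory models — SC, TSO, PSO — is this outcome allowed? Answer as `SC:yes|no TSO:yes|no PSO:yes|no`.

SC:no TSO:no PSO:yes

outcome vector order: (T0.a,T0.b,T2.a,T2.b)
under SC → 0/0/0/0, 0/0/0/2, 0/0/2/2, 0/2/0/0, 0/2/0/2, 0/2/2/2, 2/2/0/0, 2/2/0/2, 2/2/2/2
under TSO → 0/0/0/0, 0/0/0/2, 0/0/2/2, 0/2/0/0, 0/2/0/2, 0/2/2/2, 2/2/0/0, 2/2/0/2, 2/2/2/2
under PSO → 0/0/0/0, 0/0/0/2, 0/0/2/0, 0/0/2/2, 0/2/0/0, 0/2/0/2, 0/2/2/0, 0/2/2/2, 2/2/0/0, 2/2/0/2, 2/2/2/0, 2/2/2/2
target 0/2/2/0 ∈ {PSO}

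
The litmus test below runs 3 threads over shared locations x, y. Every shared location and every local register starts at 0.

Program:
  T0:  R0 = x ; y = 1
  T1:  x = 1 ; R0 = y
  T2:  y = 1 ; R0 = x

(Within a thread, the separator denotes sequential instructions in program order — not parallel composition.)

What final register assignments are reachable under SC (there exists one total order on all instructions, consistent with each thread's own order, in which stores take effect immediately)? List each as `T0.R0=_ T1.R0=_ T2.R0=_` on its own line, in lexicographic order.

outcome vector order: (T0.R0,T1.R0,T2.R0)
|SC outcomes| = 6

T0.R0=0 T1.R0=0 T2.R0=1
T0.R0=0 T1.R0=1 T2.R0=0
T0.R0=0 T1.R0=1 T2.R0=1
T0.R0=1 T1.R0=0 T2.R0=1
T0.R0=1 T1.R0=1 T2.R0=0
T0.R0=1 T1.R0=1 T2.R0=1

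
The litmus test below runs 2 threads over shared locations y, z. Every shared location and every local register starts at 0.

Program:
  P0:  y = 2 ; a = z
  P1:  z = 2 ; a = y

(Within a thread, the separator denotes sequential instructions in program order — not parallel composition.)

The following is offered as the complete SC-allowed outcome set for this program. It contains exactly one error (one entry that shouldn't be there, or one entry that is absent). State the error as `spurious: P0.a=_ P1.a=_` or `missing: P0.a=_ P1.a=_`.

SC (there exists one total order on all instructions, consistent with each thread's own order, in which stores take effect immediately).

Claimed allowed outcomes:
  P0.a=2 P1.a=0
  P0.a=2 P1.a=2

outcome vector order: (P0.a,P1.a)
SC: 3 outcomes — {02; 20; 22}
SC∖claimed = {02}

missing: P0.a=0 P1.a=2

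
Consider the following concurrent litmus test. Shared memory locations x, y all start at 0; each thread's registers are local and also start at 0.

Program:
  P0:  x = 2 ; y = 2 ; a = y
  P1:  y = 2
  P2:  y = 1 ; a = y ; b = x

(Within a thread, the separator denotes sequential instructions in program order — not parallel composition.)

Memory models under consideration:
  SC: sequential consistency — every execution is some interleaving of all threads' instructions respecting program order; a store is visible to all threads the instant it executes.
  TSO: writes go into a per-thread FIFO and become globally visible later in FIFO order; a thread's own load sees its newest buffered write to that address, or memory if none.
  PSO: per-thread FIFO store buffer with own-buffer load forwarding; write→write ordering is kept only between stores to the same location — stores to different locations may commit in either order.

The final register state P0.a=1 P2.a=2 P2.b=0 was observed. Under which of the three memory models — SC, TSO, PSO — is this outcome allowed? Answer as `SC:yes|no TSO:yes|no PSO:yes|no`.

SC:no TSO:no PSO:yes

outcome vector order: (P0.a,P2.a,P2.b)
SC (6): (1,1,2), (1,2,2), (2,1,0), (2,1,2), (2,2,0), (2,2,2)
TSO (7): (1,1,0), (1,1,2), (1,2,2), (2,1,0), (2,1,2), (2,2,0), (2,2,2)
PSO (8): (1,1,0), (1,1,2), (1,2,0), (1,2,2), (2,1,0), (2,1,2), (2,2,0), (2,2,2)
target (1,2,0) ∈ {PSO}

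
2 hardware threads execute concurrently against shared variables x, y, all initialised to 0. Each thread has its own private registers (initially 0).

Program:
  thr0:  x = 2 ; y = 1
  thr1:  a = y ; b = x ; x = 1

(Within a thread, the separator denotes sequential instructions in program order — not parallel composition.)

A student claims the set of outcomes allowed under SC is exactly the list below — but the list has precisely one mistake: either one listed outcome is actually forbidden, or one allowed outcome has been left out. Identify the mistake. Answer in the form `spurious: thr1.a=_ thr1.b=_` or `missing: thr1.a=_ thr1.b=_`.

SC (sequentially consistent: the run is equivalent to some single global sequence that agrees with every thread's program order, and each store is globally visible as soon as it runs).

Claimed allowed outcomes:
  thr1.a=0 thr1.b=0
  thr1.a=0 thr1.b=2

outcome vector order: (thr1.a,thr1.b)
SC: 3 outcomes — {00, 02, 12}
SC∖claimed = {12}

missing: thr1.a=1 thr1.b=2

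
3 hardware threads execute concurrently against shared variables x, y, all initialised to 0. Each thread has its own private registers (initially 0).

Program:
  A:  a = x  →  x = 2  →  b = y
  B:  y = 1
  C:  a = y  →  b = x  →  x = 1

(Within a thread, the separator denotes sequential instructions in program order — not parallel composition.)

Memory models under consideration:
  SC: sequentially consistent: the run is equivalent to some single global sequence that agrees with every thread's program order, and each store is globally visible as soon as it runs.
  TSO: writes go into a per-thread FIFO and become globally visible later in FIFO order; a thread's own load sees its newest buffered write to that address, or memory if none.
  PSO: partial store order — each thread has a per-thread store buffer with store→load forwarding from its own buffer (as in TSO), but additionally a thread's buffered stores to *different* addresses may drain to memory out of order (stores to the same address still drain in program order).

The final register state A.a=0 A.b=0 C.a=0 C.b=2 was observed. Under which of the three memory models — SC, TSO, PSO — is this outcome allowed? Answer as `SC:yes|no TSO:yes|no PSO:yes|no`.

SC:yes TSO:yes PSO:yes

outcome vector order: (A.a,A.b,C.a,C.b)
SC: 10 outcomes — {0/0/0/0 0/0/0/2 0/0/1/2 0/1/0/0 0/1/0/2 0/1/1/0 0/1/1/2 1/0/0/0 1/1/0/0 1/1/1/0}
TSO: 11 outcomes — {0/0/0/0 0/0/0/2 0/0/1/0 0/0/1/2 0/1/0/0 0/1/0/2 0/1/1/0 0/1/1/2 1/0/0/0 1/1/0/0 1/1/1/0}
PSO: 11 outcomes — {0/0/0/0 0/0/0/2 0/0/1/0 0/0/1/2 0/1/0/0 0/1/0/2 0/1/1/0 0/1/1/2 1/0/0/0 1/1/0/0 1/1/1/0}
target 0/0/0/2 ∈ {SC,TSO,PSO}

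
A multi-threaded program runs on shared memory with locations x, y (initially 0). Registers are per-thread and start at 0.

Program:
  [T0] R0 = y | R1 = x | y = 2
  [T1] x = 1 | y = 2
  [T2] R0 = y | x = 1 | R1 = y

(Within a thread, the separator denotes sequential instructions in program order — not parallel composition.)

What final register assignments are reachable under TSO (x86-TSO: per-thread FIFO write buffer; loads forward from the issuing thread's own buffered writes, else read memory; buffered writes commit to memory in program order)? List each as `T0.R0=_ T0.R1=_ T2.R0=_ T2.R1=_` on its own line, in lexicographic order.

outcome vector order: (T0.R0,T0.R1,T2.R0,T2.R1)
|TSO outcomes| = 9

T0.R0=0 T0.R1=0 T2.R0=0 T2.R1=0
T0.R0=0 T0.R1=0 T2.R0=0 T2.R1=2
T0.R0=0 T0.R1=0 T2.R0=2 T2.R1=2
T0.R0=0 T0.R1=1 T2.R0=0 T2.R1=0
T0.R0=0 T0.R1=1 T2.R0=0 T2.R1=2
T0.R0=0 T0.R1=1 T2.R0=2 T2.R1=2
T0.R0=2 T0.R1=1 T2.R0=0 T2.R1=0
T0.R0=2 T0.R1=1 T2.R0=0 T2.R1=2
T0.R0=2 T0.R1=1 T2.R0=2 T2.R1=2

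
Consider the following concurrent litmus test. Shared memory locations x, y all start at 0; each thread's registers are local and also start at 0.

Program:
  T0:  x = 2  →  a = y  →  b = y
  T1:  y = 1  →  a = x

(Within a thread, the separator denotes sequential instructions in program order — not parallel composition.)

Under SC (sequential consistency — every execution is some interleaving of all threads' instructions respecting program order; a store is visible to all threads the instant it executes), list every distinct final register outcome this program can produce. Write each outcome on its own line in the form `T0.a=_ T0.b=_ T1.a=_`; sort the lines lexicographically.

outcome vector order: (T0.a,T0.b,T1.a)
|SC outcomes| = 4

T0.a=0 T0.b=0 T1.a=2
T0.a=0 T0.b=1 T1.a=2
T0.a=1 T0.b=1 T1.a=0
T0.a=1 T0.b=1 T1.a=2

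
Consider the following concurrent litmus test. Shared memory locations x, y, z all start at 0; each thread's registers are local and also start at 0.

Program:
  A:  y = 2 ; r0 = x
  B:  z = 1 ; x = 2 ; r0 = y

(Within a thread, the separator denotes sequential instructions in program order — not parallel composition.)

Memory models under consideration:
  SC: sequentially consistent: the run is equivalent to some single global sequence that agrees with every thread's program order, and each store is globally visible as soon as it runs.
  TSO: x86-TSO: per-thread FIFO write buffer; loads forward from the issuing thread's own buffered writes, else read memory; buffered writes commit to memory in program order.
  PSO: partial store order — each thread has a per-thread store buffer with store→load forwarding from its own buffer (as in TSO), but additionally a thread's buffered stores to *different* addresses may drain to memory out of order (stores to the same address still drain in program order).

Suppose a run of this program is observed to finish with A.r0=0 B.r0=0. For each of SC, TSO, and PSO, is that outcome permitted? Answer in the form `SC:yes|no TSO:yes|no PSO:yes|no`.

SC:no TSO:yes PSO:yes

outcome vector order: (A.r0,B.r0)
SC (3): 02 20 22
TSO (4): 00 02 20 22
PSO (4): 00 02 20 22
target 00 ∈ {TSO,PSO}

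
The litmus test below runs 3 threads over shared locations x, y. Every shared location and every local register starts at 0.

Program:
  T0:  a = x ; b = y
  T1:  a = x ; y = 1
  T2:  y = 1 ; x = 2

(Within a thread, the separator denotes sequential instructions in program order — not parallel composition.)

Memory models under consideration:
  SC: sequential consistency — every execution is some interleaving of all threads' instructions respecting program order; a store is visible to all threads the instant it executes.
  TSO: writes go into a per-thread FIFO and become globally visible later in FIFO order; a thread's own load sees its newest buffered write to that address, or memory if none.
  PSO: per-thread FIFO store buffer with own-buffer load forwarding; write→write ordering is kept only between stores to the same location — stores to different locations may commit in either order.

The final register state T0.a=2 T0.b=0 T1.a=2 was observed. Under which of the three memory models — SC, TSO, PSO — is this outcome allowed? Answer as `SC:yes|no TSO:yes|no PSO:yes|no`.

SC:no TSO:no PSO:yes

outcome vector order: (T0.a,T0.b,T1.a)
SC: 6 outcomes — {(0,0,0) (0,0,2) (0,1,0) (0,1,2) (2,1,0) (2,1,2)}
TSO: 6 outcomes — {(0,0,0) (0,0,2) (0,1,0) (0,1,2) (2,1,0) (2,1,2)}
PSO: 8 outcomes — {(0,0,0) (0,0,2) (0,1,0) (0,1,2) (2,0,0) (2,0,2) (2,1,0) (2,1,2)}
target (2,0,2) ∈ {PSO}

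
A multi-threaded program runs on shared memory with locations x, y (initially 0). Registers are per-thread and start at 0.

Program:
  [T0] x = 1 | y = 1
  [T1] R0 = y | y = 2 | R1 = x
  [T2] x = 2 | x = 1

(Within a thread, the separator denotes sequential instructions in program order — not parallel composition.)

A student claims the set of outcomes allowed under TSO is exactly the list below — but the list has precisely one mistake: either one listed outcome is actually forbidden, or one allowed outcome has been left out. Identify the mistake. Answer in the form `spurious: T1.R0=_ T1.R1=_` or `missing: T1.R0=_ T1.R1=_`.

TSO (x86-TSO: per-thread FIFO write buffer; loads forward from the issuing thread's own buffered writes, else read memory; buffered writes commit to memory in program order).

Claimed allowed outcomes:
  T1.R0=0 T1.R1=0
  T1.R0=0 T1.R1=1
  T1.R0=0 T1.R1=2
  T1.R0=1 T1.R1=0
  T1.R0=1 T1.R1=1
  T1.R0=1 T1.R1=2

spurious: T1.R0=1 T1.R1=0

outcome vector order: (T1.R0,T1.R1)
under TSO → 0/0, 0/1, 0/2, 1/1, 1/2
claimed∖TSO = {1/0}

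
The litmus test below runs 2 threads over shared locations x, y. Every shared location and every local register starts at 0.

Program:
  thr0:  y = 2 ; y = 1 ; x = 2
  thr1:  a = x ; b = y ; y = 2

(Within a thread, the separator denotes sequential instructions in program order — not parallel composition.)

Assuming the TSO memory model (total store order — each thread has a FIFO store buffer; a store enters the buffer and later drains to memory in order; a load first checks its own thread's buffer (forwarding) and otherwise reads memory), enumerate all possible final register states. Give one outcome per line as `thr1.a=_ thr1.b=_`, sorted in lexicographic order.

outcome vector order: (thr1.a,thr1.b)
|TSO outcomes| = 4

thr1.a=0 thr1.b=0
thr1.a=0 thr1.b=1
thr1.a=0 thr1.b=2
thr1.a=2 thr1.b=1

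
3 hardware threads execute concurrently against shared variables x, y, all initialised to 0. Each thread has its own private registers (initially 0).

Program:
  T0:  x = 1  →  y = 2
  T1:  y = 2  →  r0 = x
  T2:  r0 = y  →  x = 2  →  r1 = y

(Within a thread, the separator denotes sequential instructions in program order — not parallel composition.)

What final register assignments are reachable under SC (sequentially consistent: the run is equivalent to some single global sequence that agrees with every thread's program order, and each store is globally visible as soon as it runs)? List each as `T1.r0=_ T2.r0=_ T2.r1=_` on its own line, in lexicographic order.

outcome vector order: (T1.r0,T2.r0,T2.r1)
|SC outcomes| = 8

T1.r0=0 T2.r0=0 T2.r1=2
T1.r0=0 T2.r0=2 T2.r1=2
T1.r0=1 T2.r0=0 T2.r1=0
T1.r0=1 T2.r0=0 T2.r1=2
T1.r0=1 T2.r0=2 T2.r1=2
T1.r0=2 T2.r0=0 T2.r1=0
T1.r0=2 T2.r0=0 T2.r1=2
T1.r0=2 T2.r0=2 T2.r1=2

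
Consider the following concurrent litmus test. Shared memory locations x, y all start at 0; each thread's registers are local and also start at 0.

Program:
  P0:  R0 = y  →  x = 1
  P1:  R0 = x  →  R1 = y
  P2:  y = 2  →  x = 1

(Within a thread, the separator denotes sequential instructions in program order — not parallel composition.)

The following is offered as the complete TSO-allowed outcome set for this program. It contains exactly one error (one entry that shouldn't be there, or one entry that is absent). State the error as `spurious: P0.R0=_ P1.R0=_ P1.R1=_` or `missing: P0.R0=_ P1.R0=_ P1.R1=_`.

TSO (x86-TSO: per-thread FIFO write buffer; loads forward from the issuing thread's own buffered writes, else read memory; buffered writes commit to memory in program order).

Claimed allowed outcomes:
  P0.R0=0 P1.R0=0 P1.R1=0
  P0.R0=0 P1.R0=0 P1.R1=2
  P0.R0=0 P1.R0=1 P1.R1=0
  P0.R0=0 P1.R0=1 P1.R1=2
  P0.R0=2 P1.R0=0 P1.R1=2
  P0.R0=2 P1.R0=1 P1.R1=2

missing: P0.R0=2 P1.R0=0 P1.R1=0

outcome vector order: (P0.R0,P1.R0,P1.R1)
TSO: 7 outcomes — {0/0/0, 0/0/2, 0/1/0, 0/1/2, 2/0/0, 2/0/2, 2/1/2}
TSO∖claimed = {2/0/0}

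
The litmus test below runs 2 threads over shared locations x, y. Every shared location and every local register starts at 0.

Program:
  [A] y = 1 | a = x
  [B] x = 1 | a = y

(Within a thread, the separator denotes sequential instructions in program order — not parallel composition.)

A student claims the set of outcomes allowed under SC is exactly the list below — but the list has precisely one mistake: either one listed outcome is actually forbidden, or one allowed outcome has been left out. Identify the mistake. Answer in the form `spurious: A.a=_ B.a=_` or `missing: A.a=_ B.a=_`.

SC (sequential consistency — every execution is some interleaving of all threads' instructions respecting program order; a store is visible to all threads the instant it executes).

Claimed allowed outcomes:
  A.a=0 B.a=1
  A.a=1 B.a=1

outcome vector order: (A.a,B.a)
[SC] allowed = {<0 1> <1 0> <1 1>}
SC∖claimed = {<1 0>}

missing: A.a=1 B.a=0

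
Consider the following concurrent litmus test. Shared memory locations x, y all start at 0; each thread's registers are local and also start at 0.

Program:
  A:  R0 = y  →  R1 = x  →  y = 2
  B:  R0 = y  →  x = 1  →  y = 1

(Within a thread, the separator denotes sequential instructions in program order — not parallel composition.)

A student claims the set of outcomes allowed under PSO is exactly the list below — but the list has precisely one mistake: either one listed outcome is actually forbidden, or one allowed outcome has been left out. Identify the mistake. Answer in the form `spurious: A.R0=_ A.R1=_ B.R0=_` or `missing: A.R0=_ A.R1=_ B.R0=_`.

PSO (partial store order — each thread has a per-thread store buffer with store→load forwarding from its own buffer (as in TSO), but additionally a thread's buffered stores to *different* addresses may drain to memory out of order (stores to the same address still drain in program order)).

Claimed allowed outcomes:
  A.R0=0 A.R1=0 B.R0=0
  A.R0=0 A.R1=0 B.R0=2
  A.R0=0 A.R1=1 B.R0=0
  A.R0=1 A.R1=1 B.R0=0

missing: A.R0=1 A.R1=0 B.R0=0

outcome vector order: (A.R0,A.R1,B.R0)
[PSO] allowed = {000 002 010 100 110}
PSO∖claimed = {100}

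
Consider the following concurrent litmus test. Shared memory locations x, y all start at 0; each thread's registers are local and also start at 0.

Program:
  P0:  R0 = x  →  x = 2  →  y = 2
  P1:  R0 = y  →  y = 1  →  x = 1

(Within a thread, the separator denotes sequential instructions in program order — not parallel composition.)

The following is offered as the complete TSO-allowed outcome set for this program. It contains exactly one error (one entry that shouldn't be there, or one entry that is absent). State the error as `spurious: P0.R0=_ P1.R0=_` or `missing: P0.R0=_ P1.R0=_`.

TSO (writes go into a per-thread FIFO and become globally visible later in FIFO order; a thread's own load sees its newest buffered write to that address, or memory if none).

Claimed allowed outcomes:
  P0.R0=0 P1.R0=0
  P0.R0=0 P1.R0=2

missing: P0.R0=1 P1.R0=0

outcome vector order: (P0.R0,P1.R0)
[TSO] allowed = {0/0 0/2 1/0}
TSO∖claimed = {1/0}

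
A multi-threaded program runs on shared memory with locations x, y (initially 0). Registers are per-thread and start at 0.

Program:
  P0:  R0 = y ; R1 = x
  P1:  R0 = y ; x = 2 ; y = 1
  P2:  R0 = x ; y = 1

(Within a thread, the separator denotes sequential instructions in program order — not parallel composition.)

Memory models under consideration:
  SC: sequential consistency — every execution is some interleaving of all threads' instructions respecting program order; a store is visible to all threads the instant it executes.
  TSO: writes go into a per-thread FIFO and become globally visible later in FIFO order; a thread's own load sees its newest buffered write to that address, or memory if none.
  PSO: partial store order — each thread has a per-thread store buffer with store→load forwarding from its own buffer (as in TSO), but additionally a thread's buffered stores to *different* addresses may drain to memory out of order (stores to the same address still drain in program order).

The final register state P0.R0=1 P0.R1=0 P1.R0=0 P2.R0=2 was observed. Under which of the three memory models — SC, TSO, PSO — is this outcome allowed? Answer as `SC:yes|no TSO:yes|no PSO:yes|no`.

outcome vector order: (P0.R0,P0.R1,P1.R0,P2.R0)
under SC → <0 0 0 0> <0 0 0 2> <0 0 1 0> <0 2 0 0> <0 2 0 2> <0 2 1 0> <1 0 0 0> <1 0 1 0> <1 2 0 0> <1 2 0 2> <1 2 1 0>
under TSO → <0 0 0 0> <0 0 0 2> <0 0 1 0> <0 2 0 0> <0 2 0 2> <0 2 1 0> <1 0 0 0> <1 0 1 0> <1 2 0 0> <1 2 0 2> <1 2 1 0>
under PSO → <0 0 0 0> <0 0 0 2> <0 0 1 0> <0 2 0 0> <0 2 0 2> <0 2 1 0> <1 0 0 0> <1 0 0 2> <1 0 1 0> <1 2 0 0> <1 2 0 2> <1 2 1 0>
target <1 0 0 2> ∈ {PSO}

SC:no TSO:no PSO:yes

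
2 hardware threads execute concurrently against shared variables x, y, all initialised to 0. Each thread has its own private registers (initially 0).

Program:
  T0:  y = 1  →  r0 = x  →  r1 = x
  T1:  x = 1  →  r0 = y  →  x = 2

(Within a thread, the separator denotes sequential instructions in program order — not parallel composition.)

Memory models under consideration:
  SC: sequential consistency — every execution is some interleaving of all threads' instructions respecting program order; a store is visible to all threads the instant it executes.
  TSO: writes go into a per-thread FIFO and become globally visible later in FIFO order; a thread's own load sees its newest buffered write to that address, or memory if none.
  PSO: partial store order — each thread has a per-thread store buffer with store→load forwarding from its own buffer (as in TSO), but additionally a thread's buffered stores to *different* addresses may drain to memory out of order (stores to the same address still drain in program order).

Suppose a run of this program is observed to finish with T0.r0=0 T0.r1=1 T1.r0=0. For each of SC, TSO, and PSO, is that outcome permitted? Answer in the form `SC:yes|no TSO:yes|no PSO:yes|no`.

outcome vector order: (T0.r0,T0.r1,T1.r0)
[SC] allowed = {<0 0 1>; <0 1 1>; <0 2 1>; <1 1 0>; <1 1 1>; <1 2 0>; <1 2 1>; <2 2 0>; <2 2 1>}
[TSO] allowed = {<0 0 0>; <0 0 1>; <0 1 0>; <0 1 1>; <0 2 0>; <0 2 1>; <1 1 0>; <1 1 1>; <1 2 0>; <1 2 1>; <2 2 0>; <2 2 1>}
[PSO] allowed = {<0 0 0>; <0 0 1>; <0 1 0>; <0 1 1>; <0 2 0>; <0 2 1>; <1 1 0>; <1 1 1>; <1 2 0>; <1 2 1>; <2 2 0>; <2 2 1>}
target <0 1 0> ∈ {TSO,PSO}

SC:no TSO:yes PSO:yes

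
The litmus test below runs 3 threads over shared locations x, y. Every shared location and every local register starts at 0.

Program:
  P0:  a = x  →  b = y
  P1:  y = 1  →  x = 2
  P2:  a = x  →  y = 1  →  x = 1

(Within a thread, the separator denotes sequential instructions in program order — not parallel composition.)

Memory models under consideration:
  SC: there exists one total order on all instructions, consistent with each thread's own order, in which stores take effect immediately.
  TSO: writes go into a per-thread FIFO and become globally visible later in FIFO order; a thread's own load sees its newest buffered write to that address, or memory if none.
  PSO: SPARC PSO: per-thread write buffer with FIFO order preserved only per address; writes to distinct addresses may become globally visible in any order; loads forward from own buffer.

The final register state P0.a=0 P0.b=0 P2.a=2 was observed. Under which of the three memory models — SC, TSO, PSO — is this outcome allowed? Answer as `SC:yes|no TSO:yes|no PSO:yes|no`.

SC:yes TSO:yes PSO:yes

outcome vector order: (P0.a,P0.b,P2.a)
SC: 8 outcomes — {(0,0,0); (0,0,2); (0,1,0); (0,1,2); (1,1,0); (1,1,2); (2,1,0); (2,1,2)}
TSO: 8 outcomes — {(0,0,0); (0,0,2); (0,1,0); (0,1,2); (1,1,0); (1,1,2); (2,1,0); (2,1,2)}
PSO: 12 outcomes — {(0,0,0); (0,0,2); (0,1,0); (0,1,2); (1,0,0); (1,0,2); (1,1,0); (1,1,2); (2,0,0); (2,0,2); (2,1,0); (2,1,2)}
target (0,0,2) ∈ {SC,TSO,PSO}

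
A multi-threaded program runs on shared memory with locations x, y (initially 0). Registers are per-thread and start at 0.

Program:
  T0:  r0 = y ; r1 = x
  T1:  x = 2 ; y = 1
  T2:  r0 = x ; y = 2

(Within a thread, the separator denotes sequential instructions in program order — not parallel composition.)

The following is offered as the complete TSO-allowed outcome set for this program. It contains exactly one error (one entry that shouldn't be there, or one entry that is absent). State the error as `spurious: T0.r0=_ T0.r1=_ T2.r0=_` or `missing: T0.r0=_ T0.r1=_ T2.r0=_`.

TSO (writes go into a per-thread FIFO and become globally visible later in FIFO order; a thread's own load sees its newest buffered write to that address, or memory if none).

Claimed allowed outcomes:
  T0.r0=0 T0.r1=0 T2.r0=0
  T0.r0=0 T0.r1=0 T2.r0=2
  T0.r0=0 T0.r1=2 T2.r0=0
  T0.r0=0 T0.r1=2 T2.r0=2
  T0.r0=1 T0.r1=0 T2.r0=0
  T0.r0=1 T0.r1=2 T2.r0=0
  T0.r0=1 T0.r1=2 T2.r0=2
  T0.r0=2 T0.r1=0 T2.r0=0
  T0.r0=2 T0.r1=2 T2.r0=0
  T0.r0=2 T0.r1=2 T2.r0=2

spurious: T0.r0=1 T0.r1=0 T2.r0=0

outcome vector order: (T0.r0,T0.r1,T2.r0)
[TSO] allowed = {<0 0 0> <0 0 2> <0 2 0> <0 2 2> <1 2 0> <1 2 2> <2 0 0> <2 2 0> <2 2 2>}
claimed∖TSO = {<1 0 0>}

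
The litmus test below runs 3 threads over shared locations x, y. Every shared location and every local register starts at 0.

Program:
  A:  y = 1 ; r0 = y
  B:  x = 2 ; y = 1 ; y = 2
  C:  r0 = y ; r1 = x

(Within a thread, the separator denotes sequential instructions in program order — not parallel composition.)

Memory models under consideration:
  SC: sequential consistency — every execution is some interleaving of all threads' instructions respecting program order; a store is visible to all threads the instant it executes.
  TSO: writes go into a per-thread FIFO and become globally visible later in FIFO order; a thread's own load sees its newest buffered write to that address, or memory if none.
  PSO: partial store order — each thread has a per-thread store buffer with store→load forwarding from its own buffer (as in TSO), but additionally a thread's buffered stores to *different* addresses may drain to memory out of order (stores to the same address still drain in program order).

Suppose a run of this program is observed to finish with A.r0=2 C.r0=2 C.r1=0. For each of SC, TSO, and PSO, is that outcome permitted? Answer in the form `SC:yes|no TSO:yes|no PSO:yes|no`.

outcome vector order: (A.r0,C.r0,C.r1)
SC (10): (1,0,0); (1,0,2); (1,1,0); (1,1,2); (1,2,2); (2,0,0); (2,0,2); (2,1,0); (2,1,2); (2,2,2)
TSO (10): (1,0,0); (1,0,2); (1,1,0); (1,1,2); (1,2,2); (2,0,0); (2,0,2); (2,1,0); (2,1,2); (2,2,2)
PSO (12): (1,0,0); (1,0,2); (1,1,0); (1,1,2); (1,2,0); (1,2,2); (2,0,0); (2,0,2); (2,1,0); (2,1,2); (2,2,0); (2,2,2)
target (2,2,0) ∈ {PSO}

SC:no TSO:no PSO:yes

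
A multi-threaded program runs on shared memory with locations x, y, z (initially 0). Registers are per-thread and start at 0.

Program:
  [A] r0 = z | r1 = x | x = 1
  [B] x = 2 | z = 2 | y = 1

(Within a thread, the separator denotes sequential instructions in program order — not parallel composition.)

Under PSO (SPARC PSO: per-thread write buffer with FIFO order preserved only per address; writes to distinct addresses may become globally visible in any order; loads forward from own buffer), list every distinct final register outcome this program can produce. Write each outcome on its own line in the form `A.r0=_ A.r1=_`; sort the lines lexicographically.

outcome vector order: (A.r0,A.r1)
|PSO outcomes| = 4

A.r0=0 A.r1=0
A.r0=0 A.r1=2
A.r0=2 A.r1=0
A.r0=2 A.r1=2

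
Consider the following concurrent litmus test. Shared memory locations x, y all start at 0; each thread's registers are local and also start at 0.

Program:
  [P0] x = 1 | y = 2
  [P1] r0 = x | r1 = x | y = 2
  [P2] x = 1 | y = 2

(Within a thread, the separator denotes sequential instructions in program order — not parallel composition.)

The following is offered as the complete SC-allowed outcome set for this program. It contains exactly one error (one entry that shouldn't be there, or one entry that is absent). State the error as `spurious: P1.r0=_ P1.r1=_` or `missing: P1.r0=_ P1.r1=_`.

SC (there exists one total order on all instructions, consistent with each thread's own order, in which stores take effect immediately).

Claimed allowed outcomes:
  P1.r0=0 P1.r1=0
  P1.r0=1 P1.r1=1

missing: P1.r0=0 P1.r1=1

outcome vector order: (P1.r0,P1.r1)
under SC → (0,0); (0,1); (1,1)
SC∖claimed = {(0,1)}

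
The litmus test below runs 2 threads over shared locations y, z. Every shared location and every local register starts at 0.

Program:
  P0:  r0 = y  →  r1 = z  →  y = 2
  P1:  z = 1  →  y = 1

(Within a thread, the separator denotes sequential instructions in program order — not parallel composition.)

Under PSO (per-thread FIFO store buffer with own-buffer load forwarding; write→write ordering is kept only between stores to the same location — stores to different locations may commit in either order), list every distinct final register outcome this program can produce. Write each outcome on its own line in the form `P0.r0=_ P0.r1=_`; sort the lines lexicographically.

outcome vector order: (P0.r0,P0.r1)
|PSO outcomes| = 4

P0.r0=0 P0.r1=0
P0.r0=0 P0.r1=1
P0.r0=1 P0.r1=0
P0.r0=1 P0.r1=1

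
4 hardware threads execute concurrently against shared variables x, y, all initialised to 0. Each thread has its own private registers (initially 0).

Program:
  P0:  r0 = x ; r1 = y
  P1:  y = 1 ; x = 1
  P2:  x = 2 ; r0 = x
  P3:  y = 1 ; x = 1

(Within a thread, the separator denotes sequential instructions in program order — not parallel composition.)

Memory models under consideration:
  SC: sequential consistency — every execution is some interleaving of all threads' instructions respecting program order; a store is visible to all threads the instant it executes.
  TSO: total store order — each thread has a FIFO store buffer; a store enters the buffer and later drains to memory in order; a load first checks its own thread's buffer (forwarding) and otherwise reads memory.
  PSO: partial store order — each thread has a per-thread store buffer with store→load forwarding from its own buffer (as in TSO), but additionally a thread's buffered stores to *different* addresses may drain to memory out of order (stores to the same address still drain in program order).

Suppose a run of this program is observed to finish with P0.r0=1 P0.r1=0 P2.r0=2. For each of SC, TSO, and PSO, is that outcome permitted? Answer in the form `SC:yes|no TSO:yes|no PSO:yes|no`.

SC:no TSO:no PSO:yes

outcome vector order: (P0.r0,P0.r1,P2.r0)
under SC → 001; 002; 011; 012; 111; 112; 201; 202; 211; 212
under TSO → 001; 002; 011; 012; 111; 112; 201; 202; 211; 212
under PSO → 001; 002; 011; 012; 101; 102; 111; 112; 201; 202; 211; 212
target 102 ∈ {PSO}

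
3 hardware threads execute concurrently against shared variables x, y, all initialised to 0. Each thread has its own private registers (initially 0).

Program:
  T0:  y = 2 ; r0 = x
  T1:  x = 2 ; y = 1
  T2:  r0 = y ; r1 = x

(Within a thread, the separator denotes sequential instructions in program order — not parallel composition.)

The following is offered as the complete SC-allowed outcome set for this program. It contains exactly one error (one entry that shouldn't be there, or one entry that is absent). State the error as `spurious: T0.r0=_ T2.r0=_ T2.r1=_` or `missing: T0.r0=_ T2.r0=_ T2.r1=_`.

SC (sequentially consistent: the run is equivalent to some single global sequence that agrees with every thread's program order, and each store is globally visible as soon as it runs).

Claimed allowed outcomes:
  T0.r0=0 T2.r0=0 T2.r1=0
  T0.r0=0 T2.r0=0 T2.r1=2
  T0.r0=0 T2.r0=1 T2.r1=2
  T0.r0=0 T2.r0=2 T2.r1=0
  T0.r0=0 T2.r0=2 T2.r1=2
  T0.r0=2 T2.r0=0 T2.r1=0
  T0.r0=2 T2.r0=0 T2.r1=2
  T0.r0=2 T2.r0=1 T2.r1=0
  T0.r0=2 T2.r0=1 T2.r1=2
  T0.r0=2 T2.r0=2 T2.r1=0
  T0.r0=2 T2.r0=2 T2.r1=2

outcome vector order: (T0.r0,T2.r0,T2.r1)
SC (10): <0 0 0>; <0 0 2>; <0 1 2>; <0 2 0>; <0 2 2>; <2 0 0>; <2 0 2>; <2 1 2>; <2 2 0>; <2 2 2>
claimed∖SC = {<2 1 0>}

spurious: T0.r0=2 T2.r0=1 T2.r1=0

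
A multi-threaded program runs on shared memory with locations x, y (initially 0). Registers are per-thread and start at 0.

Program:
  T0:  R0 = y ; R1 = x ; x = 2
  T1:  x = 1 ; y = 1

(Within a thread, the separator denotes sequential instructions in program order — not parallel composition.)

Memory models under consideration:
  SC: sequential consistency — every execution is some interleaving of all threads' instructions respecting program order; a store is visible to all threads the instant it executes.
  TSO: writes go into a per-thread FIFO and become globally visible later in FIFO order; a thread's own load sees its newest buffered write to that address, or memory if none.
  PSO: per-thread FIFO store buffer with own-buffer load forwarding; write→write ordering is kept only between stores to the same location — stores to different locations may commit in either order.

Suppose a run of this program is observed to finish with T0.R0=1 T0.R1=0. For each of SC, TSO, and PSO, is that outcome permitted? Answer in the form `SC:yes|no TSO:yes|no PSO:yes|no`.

SC:no TSO:no PSO:yes

outcome vector order: (T0.R0,T0.R1)
SC (3): <0 0> <0 1> <1 1>
TSO (3): <0 0> <0 1> <1 1>
PSO (4): <0 0> <0 1> <1 0> <1 1>
target <1 0> ∈ {PSO}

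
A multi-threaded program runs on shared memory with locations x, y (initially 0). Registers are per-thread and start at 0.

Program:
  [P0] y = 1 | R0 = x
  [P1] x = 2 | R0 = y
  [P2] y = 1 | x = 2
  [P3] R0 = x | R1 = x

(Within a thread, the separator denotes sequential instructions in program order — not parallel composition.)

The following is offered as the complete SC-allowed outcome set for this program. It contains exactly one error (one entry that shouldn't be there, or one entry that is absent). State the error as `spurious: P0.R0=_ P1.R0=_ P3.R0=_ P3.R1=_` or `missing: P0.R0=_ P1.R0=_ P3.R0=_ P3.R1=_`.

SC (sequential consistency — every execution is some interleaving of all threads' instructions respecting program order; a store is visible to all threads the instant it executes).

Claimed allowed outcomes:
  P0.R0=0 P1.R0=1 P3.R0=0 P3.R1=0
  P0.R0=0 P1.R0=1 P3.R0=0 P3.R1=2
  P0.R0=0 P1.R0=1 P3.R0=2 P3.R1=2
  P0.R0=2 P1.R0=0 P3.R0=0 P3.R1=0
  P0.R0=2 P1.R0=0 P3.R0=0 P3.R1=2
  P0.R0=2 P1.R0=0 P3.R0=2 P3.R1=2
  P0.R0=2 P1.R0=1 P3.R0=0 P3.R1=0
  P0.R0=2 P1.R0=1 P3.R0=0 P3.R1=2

outcome vector order: (P0.R0,P1.R0,P3.R0,P3.R1)
[SC] allowed = {(0,1,0,0); (0,1,0,2); (0,1,2,2); (2,0,0,0); (2,0,0,2); (2,0,2,2); (2,1,0,0); (2,1,0,2); (2,1,2,2)}
SC∖claimed = {(2,1,2,2)}

missing: P0.R0=2 P1.R0=1 P3.R0=2 P3.R1=2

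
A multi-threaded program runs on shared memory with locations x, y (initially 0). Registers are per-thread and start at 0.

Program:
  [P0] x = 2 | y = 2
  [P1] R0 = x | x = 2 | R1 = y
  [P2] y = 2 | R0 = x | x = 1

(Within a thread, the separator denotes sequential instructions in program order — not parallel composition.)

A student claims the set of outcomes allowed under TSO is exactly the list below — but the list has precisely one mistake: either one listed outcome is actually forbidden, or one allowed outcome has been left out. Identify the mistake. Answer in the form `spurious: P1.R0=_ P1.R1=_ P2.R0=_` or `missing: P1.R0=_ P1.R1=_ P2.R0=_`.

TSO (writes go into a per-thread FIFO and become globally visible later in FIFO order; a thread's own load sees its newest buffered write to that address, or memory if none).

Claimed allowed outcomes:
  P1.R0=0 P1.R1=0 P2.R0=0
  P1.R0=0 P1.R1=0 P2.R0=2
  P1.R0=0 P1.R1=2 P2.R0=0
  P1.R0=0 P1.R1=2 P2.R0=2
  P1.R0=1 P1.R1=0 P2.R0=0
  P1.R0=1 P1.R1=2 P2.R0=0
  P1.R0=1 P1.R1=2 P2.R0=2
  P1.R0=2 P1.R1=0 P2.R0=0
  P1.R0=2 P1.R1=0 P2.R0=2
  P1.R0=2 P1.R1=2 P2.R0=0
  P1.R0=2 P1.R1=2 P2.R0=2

spurious: P1.R0=1 P1.R1=0 P2.R0=0

outcome vector order: (P1.R0,P1.R1,P2.R0)
under TSO → 0/0/0; 0/0/2; 0/2/0; 0/2/2; 1/2/0; 1/2/2; 2/0/0; 2/0/2; 2/2/0; 2/2/2
claimed∖TSO = {1/0/0}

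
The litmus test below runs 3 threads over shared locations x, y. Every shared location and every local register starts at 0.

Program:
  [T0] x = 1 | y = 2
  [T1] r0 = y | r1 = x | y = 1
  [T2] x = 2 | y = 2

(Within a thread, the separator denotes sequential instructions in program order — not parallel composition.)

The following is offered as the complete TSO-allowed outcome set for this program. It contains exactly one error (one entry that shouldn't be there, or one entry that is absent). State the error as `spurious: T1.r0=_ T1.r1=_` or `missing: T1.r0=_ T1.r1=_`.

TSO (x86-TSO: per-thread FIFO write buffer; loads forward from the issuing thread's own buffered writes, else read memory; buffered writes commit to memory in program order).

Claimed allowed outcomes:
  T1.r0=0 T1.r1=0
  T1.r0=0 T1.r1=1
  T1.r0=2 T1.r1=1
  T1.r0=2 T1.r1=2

missing: T1.r0=0 T1.r1=2

outcome vector order: (T1.r0,T1.r1)
[TSO] allowed = {<0 0>, <0 1>, <0 2>, <2 1>, <2 2>}
TSO∖claimed = {<0 2>}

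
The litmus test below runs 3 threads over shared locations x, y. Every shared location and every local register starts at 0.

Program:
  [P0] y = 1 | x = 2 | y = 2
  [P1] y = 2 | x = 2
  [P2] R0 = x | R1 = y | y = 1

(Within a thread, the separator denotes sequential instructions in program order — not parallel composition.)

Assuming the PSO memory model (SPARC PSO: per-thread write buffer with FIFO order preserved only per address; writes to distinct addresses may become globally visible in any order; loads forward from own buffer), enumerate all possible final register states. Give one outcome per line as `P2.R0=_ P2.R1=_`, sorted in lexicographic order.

P2.R0=0 P2.R1=0
P2.R0=0 P2.R1=1
P2.R0=0 P2.R1=2
P2.R0=2 P2.R1=0
P2.R0=2 P2.R1=1
P2.R0=2 P2.R1=2

outcome vector order: (P2.R0,P2.R1)
|PSO outcomes| = 6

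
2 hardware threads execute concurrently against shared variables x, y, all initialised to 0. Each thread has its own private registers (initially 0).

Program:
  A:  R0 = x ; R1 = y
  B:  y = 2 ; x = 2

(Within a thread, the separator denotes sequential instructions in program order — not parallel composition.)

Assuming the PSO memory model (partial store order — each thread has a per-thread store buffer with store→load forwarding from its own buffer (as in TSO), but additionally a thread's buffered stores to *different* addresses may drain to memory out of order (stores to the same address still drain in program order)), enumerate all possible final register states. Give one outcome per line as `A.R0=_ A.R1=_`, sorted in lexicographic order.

A.R0=0 A.R1=0
A.R0=0 A.R1=2
A.R0=2 A.R1=0
A.R0=2 A.R1=2

outcome vector order: (A.R0,A.R1)
|PSO outcomes| = 4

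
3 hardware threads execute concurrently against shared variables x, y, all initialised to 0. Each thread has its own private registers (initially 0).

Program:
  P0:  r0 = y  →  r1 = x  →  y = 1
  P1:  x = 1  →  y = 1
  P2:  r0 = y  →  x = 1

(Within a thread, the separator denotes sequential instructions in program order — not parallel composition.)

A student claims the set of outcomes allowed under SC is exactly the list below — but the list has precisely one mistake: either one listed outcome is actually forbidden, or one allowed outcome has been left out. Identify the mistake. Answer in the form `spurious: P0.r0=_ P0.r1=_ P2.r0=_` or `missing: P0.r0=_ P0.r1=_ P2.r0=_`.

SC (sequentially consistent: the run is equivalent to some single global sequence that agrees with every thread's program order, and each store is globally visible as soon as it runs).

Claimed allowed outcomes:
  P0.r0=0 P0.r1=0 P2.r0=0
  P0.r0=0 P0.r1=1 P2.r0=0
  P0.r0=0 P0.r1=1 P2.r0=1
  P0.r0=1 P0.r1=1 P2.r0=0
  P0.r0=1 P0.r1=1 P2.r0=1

outcome vector order: (P0.r0,P0.r1,P2.r0)
SC: 6 outcomes — {(0,0,0); (0,0,1); (0,1,0); (0,1,1); (1,1,0); (1,1,1)}
SC∖claimed = {(0,0,1)}

missing: P0.r0=0 P0.r1=0 P2.r0=1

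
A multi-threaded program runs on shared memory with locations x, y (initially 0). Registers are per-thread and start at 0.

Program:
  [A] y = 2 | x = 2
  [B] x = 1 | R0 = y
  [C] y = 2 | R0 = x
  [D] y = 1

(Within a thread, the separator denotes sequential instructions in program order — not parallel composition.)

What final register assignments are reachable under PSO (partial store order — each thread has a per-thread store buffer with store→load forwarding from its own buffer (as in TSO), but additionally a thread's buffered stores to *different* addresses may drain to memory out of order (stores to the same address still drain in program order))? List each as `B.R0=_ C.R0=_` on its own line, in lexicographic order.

B.R0=0 C.R0=0
B.R0=0 C.R0=1
B.R0=0 C.R0=2
B.R0=1 C.R0=0
B.R0=1 C.R0=1
B.R0=1 C.R0=2
B.R0=2 C.R0=0
B.R0=2 C.R0=1
B.R0=2 C.R0=2

outcome vector order: (B.R0,C.R0)
|PSO outcomes| = 9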